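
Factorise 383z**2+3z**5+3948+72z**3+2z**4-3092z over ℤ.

(3z-7)(z+6)(z-2)(z**2-z+47)

Among the possible rational roots, z = 7/3 is a root, giving the factor (3z-7) and quotient z**4+3z**3+31z**2+200z-564.
Continuing, z = -6 is a root, so (z+6) is a factor; dividing leaves z**3-3z**2+49z-94.
Continuing, z = 2 is a root, so (z-2) is a factor; dividing leaves z**2-z+47.
The quadratic z**2-z+47 has discriminant -187 < 0 and is irreducible over ℤ.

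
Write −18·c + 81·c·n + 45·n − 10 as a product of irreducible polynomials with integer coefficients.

Group as (81·c·n − 18·c) + (45·n − 10) = 9·c·(9·n − 2) + 5·(9·n − 2).
Both groups share the factor (9·n − 2).

(9·c + 5)·(9·n − 2)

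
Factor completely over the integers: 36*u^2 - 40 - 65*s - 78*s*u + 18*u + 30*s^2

Group: 3*s*(10*s - 6*u + 5) + (-6*u - 8)*(10*s - 6*u + 5); both groups contain (10*s - 6*u + 5).

(10*s - 6*u + 5)*(3*s - 6*u - 8)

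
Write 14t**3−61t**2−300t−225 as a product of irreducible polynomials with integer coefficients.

(2t−15)(7t+15)(t+1)

Among the possible rational roots, t = −1 is a root, giving the factor (t+1) and quotient 14t**2−75t−225.
The remaining quadratic factors as (2t−15)(7t+15).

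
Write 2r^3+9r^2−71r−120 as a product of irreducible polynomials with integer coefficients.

(2r+3)(r+8)(r−5)

By the rational root theorem, r = −8 is a root, so (r+8) divides it; the quotient is 2r^2−7r−15.
The remaining quadratic factors as (2r+3)(r−5).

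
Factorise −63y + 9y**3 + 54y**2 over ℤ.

9y(y + 7)(y − 1)

Pull out the common factor 9y, then factor the remaining trinomial.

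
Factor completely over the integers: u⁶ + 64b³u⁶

Pull out the common factor u⁶, leaving 64b³ + 1.
Recognize a sum of cubes with the parts 1 and 4b.

u⁶(4b + 1)(16b² - 4b + 1)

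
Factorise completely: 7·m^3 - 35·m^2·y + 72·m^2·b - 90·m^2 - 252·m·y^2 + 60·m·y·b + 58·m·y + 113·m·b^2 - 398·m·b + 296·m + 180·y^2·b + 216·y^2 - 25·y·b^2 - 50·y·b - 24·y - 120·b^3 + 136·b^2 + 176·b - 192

(7·m - 5·b - 6)·(m + 4·y + 3·b - 4)·(m - 9·y + 8·b - 8)

Group: 7·m·(m^2 - 5·m·y + 11·m·b - 12·m - 36·y^2 + 5·y·b + 4·y + 24·b^2 - 56·b + 32) + (-5·b - 6)·(m^2 - 5·m·y + 11·m·b - 12·m - 36·y^2 + 5·y·b + 4·y + 24·b^2 - 56·b + 32); both groups contain (m^2 - 5·m·y + 11·m·b - 12·m - 36·y^2 + 5·y·b + 4·y + 24·b^2 - 56·b + 32), so (7·m - 5·b - 6) is a factor with cofactor m^2 - 5·m·y + 11·m·b - 12·m - 36·y^2 + 5·y·b + 4·y + 24·b^2 - 56·b + 32.
The cofactor groups again: m^2 - 5·m·y + 11·m·b - 12·m - 36·y^2 + 5·y·b + 4·y + 24·b^2 - 56·b + 32 = m·(m - 9·y + 8·b - 8) + (4·y + 3·b - 4)·(m - 9·y + 8·b - 8); both groups contain (m - 9·y + 8·b - 8), giving (m + 4·y + 3·b - 4)·(m - 9·y + 8·b - 8).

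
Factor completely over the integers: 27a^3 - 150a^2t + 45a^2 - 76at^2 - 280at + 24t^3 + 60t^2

(3a + 2t + 5)(9a - 2t)(a - 6t)

Group: a(27a^2 + 12at + 45a - 4t^2 - 10t) - 6t(27a^2 + 12at + 45a - 4t^2 - 10t); both groups contain (27a^2 + 12at + 45a - 4t^2 - 10t), so (a - 6t) is a factor with cofactor 27a^2 + 12at + 45a - 4t^2 - 10t.
The cofactor groups again: 27a^2 + 12at + 45a - 4t^2 - 10t = 3a(9a - 2t) + (2t + 5)(9a - 2t); both groups contain (9a - 2t), giving (3a + 2t + 5)(9a - 2t).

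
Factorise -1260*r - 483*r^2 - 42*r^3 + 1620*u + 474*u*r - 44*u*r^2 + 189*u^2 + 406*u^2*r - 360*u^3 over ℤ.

-(5*u - 3*r - 12)*(9*u - 7*r)*(8*u + 2*r + 15)

Group: 8*u*(-45*u^2 + 62*u*r + 108*u - 21*r^2 - 84*r) + (2*r + 15)*(-45*u^2 + 62*u*r + 108*u - 21*r^2 - 84*r); both groups contain (-45*u^2 + 62*u*r + 108*u - 21*r^2 - 84*r), so (8*u + 2*r + 15) is a factor with cofactor -45*u^2 + 62*u*r + 108*u - 21*r^2 - 84*r.
The cofactor groups again: -45*u^2 + 62*u*r + 108*u - 21*r^2 - 84*r = -9*u*(5*u - 3*r - 12) + 7*r*(5*u - 3*r - 12); both groups contain (5*u - 3*r - 12), giving -(9*u - 7*r)*(5*u - 3*r - 12).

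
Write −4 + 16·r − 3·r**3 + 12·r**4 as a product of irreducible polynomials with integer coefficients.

Group as (12·r**4 + 16·r) + (−3·r**3 − 4) = 4·r·(3·r**3 + 4) − (3·r**3 + 4).
Both groups share the factor (3·r**3 + 4).

(4·r − 1)·(3·r**3 + 4)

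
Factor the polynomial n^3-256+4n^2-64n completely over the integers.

(n+4)(n+8)(n-8)

By the rational root theorem, n = -8 is a root, so (n+8) is a factor; dividing leaves n^2-4n-32.
The remaining quadratic factors as (n+4)(n-8).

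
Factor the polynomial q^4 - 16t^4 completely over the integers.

(q + 2t)(q - 2t)(q^2 + 4t^2)

Write as (q^2)² − (4t^2)², then factor q^2 - 4t^2 once more.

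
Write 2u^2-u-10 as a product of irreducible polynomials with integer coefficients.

(2u-5)(u+2)

Need a pair with product 2·(-10) = -20 and sum -1: that's -5 and 4.
Split the middle term: 2u^2-5u + 4u-10 = u(2u-5) + 2(2u-5).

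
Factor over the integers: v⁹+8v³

Pull out the common factor v³, leaving v⁶+8.
Recognize a sum of cubes with the parts v² and 2.

v³(v²+2)(v⁴-2v²+4)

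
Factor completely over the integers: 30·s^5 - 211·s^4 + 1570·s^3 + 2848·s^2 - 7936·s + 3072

By the rational root theorem, s = -8/3 is a root, so (3·s + 8) is a factor; dividing leaves 10·s^4 - 97·s^3 + 782·s^2 - 1136·s + 384.
Continuing, s = 6/5 is a root, so (5·s - 6) is a factor; dividing leaves 2·s^3 - 17·s^2 + 136·s - 64.
Next, s = 1/2 is a root, giving the factor (2·s - 1) and quotient s^2 - 8·s + 64.
The quadratic s^2 - 8·s + 64 has discriminant -192 < 0 and is irreducible over ℤ.

(2·s - 1)·(3·s + 8)·(5·s - 6)·(s^2 - 8·s + 64)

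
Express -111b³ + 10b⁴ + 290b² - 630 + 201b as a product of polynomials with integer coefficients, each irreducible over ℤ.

(2b - 3)(5b + 7)(b - 5)(b - 6)

Among the possible rational roots, b = 5 is a root, so (b - 5) is a factor; dividing leaves 10b³ - 61b² - 15b + 126.
Then b = 6 is a root, so (b - 6) divides it; the quotient is 10b² - b - 21.
The remaining quadratic factors as (2b - 3)(5b + 7).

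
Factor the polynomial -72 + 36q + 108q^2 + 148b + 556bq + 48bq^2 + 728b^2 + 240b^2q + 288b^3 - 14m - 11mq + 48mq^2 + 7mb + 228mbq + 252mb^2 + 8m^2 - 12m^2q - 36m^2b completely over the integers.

Group: 4m(-9mb - 3mq + 2m + 72b^2 + 60bq + 20b + 12q^2 + 4q - 8) + (4b + 9)(-9mb - 3mq + 2m + 72b^2 + 60bq + 20b + 12q^2 + 4q - 8); both groups contain (-9mb - 3mq + 2m + 72b^2 + 60bq + 20b + 12q^2 + 4q - 8), so (4m + 4b + 9) is a factor with cofactor -9mb - 3mq + 2m + 72b^2 + 60bq + 20b + 12q^2 + 4q - 8.
The cofactor groups again: -9mb - 3mq + 2m + 72b^2 + 60bq + 20b + 12q^2 + 4q - 8 = -9b(m - 8b - 4q - 4) + (-3q + 2)(m - 8b - 4q - 4); both groups contain (m - 8b - 4q - 4), giving -(9b + 3q - 2)(m - 8b - 4q - 4).

-(m - 8b - 4q - 4)(4m + 4b + 9)(9b + 3q - 2)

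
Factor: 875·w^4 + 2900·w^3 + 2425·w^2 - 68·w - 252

By the rational root theorem, w = -7/5 is a root, so (5·w + 7) is a factor; dividing leaves 175·w^3 + 335·w^2 + 16·w - 36.
Next, w = 2/7 is a root, giving the factor (7·w - 2) and quotient 25·w^2 + 55·w + 18.
The remaining quadratic factors as (5·w + 2)(5·w + 9).

(5·w + 2)·(5·w + 7)·(5·w + 9)·(7·w - 2)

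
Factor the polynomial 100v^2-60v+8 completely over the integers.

4(5v-1)(5v-2)

Pull out the common factor 4, then factor the remaining trinomial.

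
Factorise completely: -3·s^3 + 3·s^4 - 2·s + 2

Group as (3·s^4 - 2·s) + (-3·s^3 + 2) = s·(3·s^3 - 2) - (3·s^3 - 2).
Both groups share the factor (3·s^3 - 2).

(s - 1)·(3·s^3 - 2)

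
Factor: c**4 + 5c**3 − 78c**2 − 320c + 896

(c + 7)(c + 8)(c − 2)(c − 8)

Trying the rational-root candidates, c = −7 is a root, giving the factor (c + 7) and quotient c**3 − 2c**2 − 64c + 128.
Then c = 2 is a root, so (c − 2) is a factor; dividing leaves c**2 − 64.
The remaining quadratic factors as (c + 8)(c − 8).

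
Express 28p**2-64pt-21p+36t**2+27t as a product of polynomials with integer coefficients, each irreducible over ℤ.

(4p-4t-3)(7p-9t)

Group: 7p(4p-4t-3) - 9t(4p-4t-3); both groups contain (4p-4t-3).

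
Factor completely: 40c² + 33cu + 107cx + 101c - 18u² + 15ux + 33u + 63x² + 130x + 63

Group: 5c(8c - 3u + 7x + 9) + (6u + 9x + 7)(8c - 3u + 7x + 9); both groups contain (8c - 3u + 7x + 9).

(5c + 6u + 9x + 7)(8c - 3u + 7x + 9)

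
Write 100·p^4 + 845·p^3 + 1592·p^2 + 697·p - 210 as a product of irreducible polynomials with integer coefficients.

(4·p + 5)·(5·p + 7)·(5·p - 1)·(p + 6)

Trying the rational-root candidates, p = -7/5 is a root, so (5·p + 7) is a factor; dividing leaves 20·p^3 + 141·p^2 + 121·p - 30.
Then p = 1/5 is a root, so (5·p - 1) divides it; the quotient is 4·p^2 + 29·p + 30.
The remaining quadratic factors as (p + 6)(4·p + 5).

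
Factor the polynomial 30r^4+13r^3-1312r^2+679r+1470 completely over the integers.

(5r-7)(6r+5)(r+7)(r-6)

By the rational root theorem, r = -7 is a root, so (r+7) divides it; the quotient is 30r^3-197r^2+67r+210.
Continuing, r = 7/5 is a root, so (5r-7) is a factor; dividing leaves 6r^2-31r-30.
The remaining quadratic factors as (r-6)(6r+5).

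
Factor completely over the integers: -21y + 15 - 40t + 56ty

Group as (56ty - 40t) + (-21y + 15) = 8t(7y - 5) - 3(7y - 5).
Both groups share the factor (7y - 5).

(7y - 5)(8t - 3)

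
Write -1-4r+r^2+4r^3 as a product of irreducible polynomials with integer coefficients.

Group as (4r^3-4r) + (r^2-1) = 4r(r^2-1) + (r^2-1).
Both groups share the factor (r^2-1).

(4r+1)(r+1)(r-1)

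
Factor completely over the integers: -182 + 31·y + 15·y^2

(3·y + 14)·(5·y - 13)

Need a pair with product 15·(-182) = -2730 and sum 31: that's -39 and 70.
Split the middle term: 15·y^2 - 39·y + 70·y - 182 = 3·y·(5·y - 13) + 14·(5·y - 13).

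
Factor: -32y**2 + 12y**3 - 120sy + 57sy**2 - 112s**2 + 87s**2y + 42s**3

Group: 2s(21s**2 + 33sy - 56s + 12y**2 - 32y) + y(21s**2 + 33sy - 56s + 12y**2 - 32y); both groups contain (21s**2 + 33sy - 56s + 12y**2 - 32y), so (2s + y) is a factor with cofactor 21s**2 + 33sy - 56s + 12y**2 - 32y.
The cofactor groups again: 21s**2 + 33sy - 56s + 12y**2 - 32y = 7s(3s + 3y - 8) + 4y(3s + 3y - 8); both groups contain (3s + 3y - 8), giving (7s + 4y)(3s + 3y - 8).

(2s + y)(3s + 3y - 8)(7s + 4y)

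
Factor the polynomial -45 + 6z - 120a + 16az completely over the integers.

(2z - 15)(8a + 3)

Group as (16az - 120a) + (6z - 45) = 8a(2z - 15) + 3(2z - 15).
Both groups share the factor (2z - 15).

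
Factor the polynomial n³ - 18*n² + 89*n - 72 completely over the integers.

(n - 1)*(n - 8)*(n - 9)

Trying the rational-root candidates, n = 9 is a root, so (n - 9) is a factor; dividing leaves n² - 9*n + 8.
The remaining quadratic factors as (n - 1)(n - 8).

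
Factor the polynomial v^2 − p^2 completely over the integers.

(v − p)(v + p)

Group: v(v − p) + p(v − p); both groups contain (v − p).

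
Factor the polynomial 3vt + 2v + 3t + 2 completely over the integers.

(3t + 2)(v + 1)

Group as (3vt + 2v) + (3t + 2) = v(3t + 2) + (3t + 2).
Both groups share the factor (3t + 2).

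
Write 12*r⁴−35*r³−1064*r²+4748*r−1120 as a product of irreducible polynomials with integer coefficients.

(3*r−14)*(4*r−1)*(r+10)*(r−8)

Trying the rational-root candidates, r = −10 is a root, so (r+10) divides it; the quotient is 12*r³−155*r²+486*r−112.
Then r = 8 is a root, so (r−8) divides it; the quotient is 12*r²−59*r+14.
The remaining quadratic factors as (4*r−1)(3*r−14).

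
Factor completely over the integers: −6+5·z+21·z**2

Need a pair with product 21·(−6) = −126 and sum 5: that's −9 and 14.
Split the middle term: 21·z**2−9·z + 14·z−6 = 3·z·(7·z−3) + 2·(7·z−3).

(3·z+2)·(7·z−3)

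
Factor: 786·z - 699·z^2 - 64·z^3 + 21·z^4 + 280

Among the possible rational roots, z = -2/7 is a root, so (7·z + 2) is a factor; dividing leaves 3·z^3 - 10·z^2 - 97·z + 140.
Continuing, z = 7 is a root, so (z - 7) is a factor; dividing leaves 3·z^2 + 11·z - 20.
The remaining quadratic factors as (3·z - 4)(z + 5).

(3·z - 4)·(7·z + 2)·(z + 5)·(z - 7)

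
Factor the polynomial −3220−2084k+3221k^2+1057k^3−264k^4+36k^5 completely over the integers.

Testing divisors of the constant over divisors of the leading coefficient, k = −5/6 is a root, so (6k+5) is a factor; dividing leaves 6k^4−49k^3+217k^2+356k−644.
Then k = 7/6 is a root, so (6k−7) divides it; the quotient is k^3−7k^2+28k+92.
Then k = −2 is a root, giving the factor (k+2) and quotient k^2−9k+46.
The quadratic k^2−9k+46 has discriminant −103 < 0 and is irreducible over ℤ.

(6k+5)(6k−7)(k+2)(k^2−9k+46)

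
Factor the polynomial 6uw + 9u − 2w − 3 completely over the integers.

Group as (6uw + 9u) + (−2w − 3) = 3u(2w + 3) − (2w + 3).
Both groups share the factor (2w + 3).

(2w + 3)(3u − 1)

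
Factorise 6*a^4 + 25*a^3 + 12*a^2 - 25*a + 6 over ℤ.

(2*a - 1)*(3*a - 1)*(a + 2)*(a + 3)

Testing divisors of the constant over divisors of the leading coefficient, a = 1/3 is a root, so (3*a - 1) is a factor; dividing leaves 2*a^3 + 9*a^2 + 7*a - 6.
Then a = -2 is a root, so (a + 2) divides it; the quotient is 2*a^2 + 5*a - 3.
The remaining quadratic factors as (2*a - 1)(a + 3).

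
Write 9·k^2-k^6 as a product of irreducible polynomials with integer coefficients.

Pull out the common factor k^2, leaving -k^4+9.
Recognize a difference of squares with the parts 3 and k^2.

-k^2·(k^2+3)·(k^2-3)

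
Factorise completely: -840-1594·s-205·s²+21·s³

(3·s+14)·(7·s+4)·(s-15)

Trying the rational-root candidates, s = 15 is a root, giving the factor (s-15) and quotient 21·s²+110·s+56.
The remaining quadratic factors as (3·s+14)(7·s+4).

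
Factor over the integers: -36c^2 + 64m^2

Pull out the common factor 4; 16m^2 - 9c^2 is a difference of squares.

4(4m - 3c)(4m + 3c)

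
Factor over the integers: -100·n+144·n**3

4·n·(6·n+5)·(6·n-5)

Pull out the common factor 4·n; 36·n**2-25 is a difference of squares.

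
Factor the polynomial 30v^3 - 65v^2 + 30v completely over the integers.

5v(2v - 3)(3v - 2)

Pull out the common factor 5v, then factor the remaining trinomial.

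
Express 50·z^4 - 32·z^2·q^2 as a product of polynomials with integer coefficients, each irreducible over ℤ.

Factor out 2·z^2, leaving 25·z^2 - 16·q^2, which is a difference of two squares.

2·z^2·(5·z - 4·q)·(5·z + 4·q)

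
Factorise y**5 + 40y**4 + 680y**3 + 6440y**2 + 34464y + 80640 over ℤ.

(y + 10)(y + 12)(y + 8)(y**2 + 10y + 84)

Among the possible rational roots, y = -12 is a root, so (y + 12) divides it; the quotient is y**4 + 28y**3 + 344y**2 + 2312y + 6720.
Next, y = -10 is a root, so (y + 10) is a factor; dividing leaves y**3 + 18y**2 + 164y + 672.
Next, y = -8 is a root, giving the factor (y + 8) and quotient y**2 + 10y + 84.
The quadratic y**2 + 10y + 84 has discriminant -236 < 0 and is irreducible over ℤ.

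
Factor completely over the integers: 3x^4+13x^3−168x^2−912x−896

(3x+4)(x+4)(x+7)(x−8)

Trying the rational-root candidates, x = −4 is a root, giving the factor (x+4) and quotient 3x^3+x^2−172x−224.
Then x = −7 is a root, so (x+7) divides it; the quotient is 3x^2−20x−32.
The remaining quadratic factors as (3x+4)(x−8).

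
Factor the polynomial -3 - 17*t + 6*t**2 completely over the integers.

Need a pair with product 6·(-3) = -18 and sum -17: that's 1 and -18.
Split the middle term: 6*t**2 + t - 18*t - 3 = t*(6*t + 1) - 3*(6*t + 1).

(6*t + 1)*(t - 3)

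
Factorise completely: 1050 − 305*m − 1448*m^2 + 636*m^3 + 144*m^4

Trying the rational-root candidates, m = −6 is a root, giving the factor (m + 6) and quotient 144*m^3 − 228*m^2 − 80*m + 175.
Continuing, m = −5/6 is a root, so (6*m + 5) divides it; the quotient is 24*m^2 − 58*m + 35.
The remaining quadratic factors as (4*m − 5)(6*m − 7).

(4*m − 5)*(6*m + 5)*(6*m − 7)*(m + 6)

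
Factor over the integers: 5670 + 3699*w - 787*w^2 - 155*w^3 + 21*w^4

(3*w - 14)*(7*w + 9)*(w + 5)*(w - 9)

By the rational root theorem, w = 14/3 is a root, giving the factor (3*w - 14) and quotient 7*w^3 - 19*w^2 - 351*w - 405.
Continuing, w = -9/7 is a root, giving the factor (7*w + 9) and quotient w^2 - 4*w - 45.
The remaining quadratic factors as (w - 9)(w + 5).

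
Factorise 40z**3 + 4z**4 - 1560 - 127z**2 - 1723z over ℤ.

Trying the rational-root candidates, z = -8 is a root, giving the factor (z + 8) and quotient 4z**3 + 8z**2 - 191z - 195.
Continuing, z = -1 is a root, so (z + 1) divides it; the quotient is 4z**2 + 4z - 195.
The remaining quadratic factors as (2z + 15)(2z - 13).

(2z + 15)(2z - 13)(z + 1)(z + 8)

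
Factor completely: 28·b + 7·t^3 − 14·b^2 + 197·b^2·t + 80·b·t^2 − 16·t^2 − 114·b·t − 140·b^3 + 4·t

Group: 5·b·(−28·b^2 + 45·b·t − 14·b + 7·t^2 − 2·t) + (t − 2)·(−28·b^2 + 45·b·t − 14·b + 7·t^2 − 2·t); both groups contain (−28·b^2 + 45·b·t − 14·b + 7·t^2 − 2·t), so (5·b + t − 2) is a factor with cofactor −28·b^2 + 45·b·t − 14·b + 7·t^2 − 2·t.
The cofactor groups again: −28·b^2 + 45·b·t − 14·b + 7·t^2 − 2·t = −4·b·(7·b + t) + (7·t − 2)·(7·b + t); both groups contain (7·b + t), giving −(4·b − 7·t + 2)·(7·b + t).

−(4·b − 7·t + 2)·(5·b + t − 2)·(7·b + t)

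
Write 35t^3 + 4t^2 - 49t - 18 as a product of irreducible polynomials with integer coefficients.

Among the possible rational roots, t = -1 is a root, giving the factor (t + 1) and quotient 35t^2 - 31t - 18.
The remaining quadratic factors as (5t + 2)(7t - 9).

(5t + 2)(7t - 9)(t + 1)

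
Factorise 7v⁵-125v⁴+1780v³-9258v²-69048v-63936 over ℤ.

Among the possible rational roots, v = -3 is a root, giving the factor (v+3) and quotient 7v⁴-146v³+2218v²-15912v-21312.
Continuing, v = -8/7 is a root, giving the factor (7v+8) and quotient v³-22v²+342v-2664.
Continuing, v = 12 is a root, giving the factor (v-12) and quotient v²-10v+222.
The quadratic v²-10v+222 has discriminant -788 < 0 and is irreducible over ℤ.

(7v+8)(v+3)(v-12)(v²-10v+222)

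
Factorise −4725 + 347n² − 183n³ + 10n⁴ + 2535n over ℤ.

Testing divisors of the constant over divisors of the leading coefficient, n = 9/5 is a root, so (5n − 9) divides it; the quotient is 2n³ − 33n² + 10n + 525.
Next, n = −7/2 is a root, so (2n + 7) divides it; the quotient is n² − 20n + 75.
The remaining quadratic factors as (n − 5)(n − 15).

(2n + 7)(5n − 9)(n − 15)(n − 5)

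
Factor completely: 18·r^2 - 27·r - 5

Need a pair with product 18·(-5) = -90 and sum -27: that's -30 and 3.
Split the middle term: 18·r^2 - 30·r + 3·r - 5 = 6·r·(3·r - 5) + (3·r - 5).

(3·r - 5)·(6·r + 1)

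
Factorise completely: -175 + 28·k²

Pull out the common factor 7; 4·k² - 25 is a difference of squares.

7·(2·k + 5)·(2·k - 5)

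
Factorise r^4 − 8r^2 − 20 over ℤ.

Substitute u = r^2 to get a quadratic in u, then factor.
r^2 + 2 is irreducible over ℤ (always positive, so no real roots).
r^2 − 10 is irreducible over ℤ (10 is not a perfect square).

(r^2 + 2)(r^2 − 10)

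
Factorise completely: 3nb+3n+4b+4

(3n+4)(b+1)

Group as (3nb+3n) + (4b+4) = 3n(b+1) + 4(b+1).
Both groups share the factor (b+1).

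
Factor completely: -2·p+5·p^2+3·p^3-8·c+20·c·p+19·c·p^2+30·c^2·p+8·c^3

Group: c·(8·c^2+6·c·p+8·c+p^2+2·p) + (3·p-1)·(8·c^2+6·c·p+8·c+p^2+2·p); both groups contain (8·c^2+6·c·p+8·c+p^2+2·p), so (c+3·p-1) is a factor with cofactor 8·c^2+6·c·p+8·c+p^2+2·p.
The cofactor groups again: 8·c^2+6·c·p+8·c+p^2+2·p = 4·c·(2·c+p+2) + p·(2·c+p+2); both groups contain (2·c+p+2), giving (4·c+p)·(2·c+p+2).

(2·c+p+2)·(4·c+p)·(c+3·p-1)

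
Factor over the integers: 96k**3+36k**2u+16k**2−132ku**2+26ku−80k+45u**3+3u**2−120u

(2k+3u)(6k−3u−5)(8k−5u+8)

Group: 6k(16k**2+14ku+16k−15u**2+24u) + (−3u−5)(16k**2+14ku+16k−15u**2+24u); both groups contain (16k**2+14ku+16k−15u**2+24u), so (6k−3u−5) is a factor with cofactor 16k**2+14ku+16k−15u**2+24u.
The cofactor groups again: 16k**2+14ku+16k−15u**2+24u = 2k(8k−5u+8) + 3u(8k−5u+8); both groups contain (8k−5u+8), giving (2k+3u)(8k−5u+8).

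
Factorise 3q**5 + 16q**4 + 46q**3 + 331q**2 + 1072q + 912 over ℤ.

(3q + 4)(q + 3)(q + 4)(q**2 − 3q + 19)

Among the possible rational roots, q = −4 is a root, so (q + 4) is a factor; dividing leaves 3q**4 + 4q**3 + 30q**2 + 211q + 228.
Continuing, q = −3 is a root, so (q + 3) is a factor; dividing leaves 3q**3 − 5q**2 + 45q + 76.
Continuing, q = −4/3 is a root, so (3q + 4) divides it; the quotient is q**2 − 3q + 19.
The quadratic q**2 − 3q + 19 has discriminant −67 < 0 and is irreducible over ℤ.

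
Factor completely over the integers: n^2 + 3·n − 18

(n + 6)·(n − 3)

Two integers with product −18 and sum 3 are 6 and −3.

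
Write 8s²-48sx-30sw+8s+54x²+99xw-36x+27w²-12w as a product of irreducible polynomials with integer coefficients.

Group: 4s(2s-9x-3w) + (-6x-9w+4)(2s-9x-3w); both groups contain (2s-9x-3w).

(2s-9x-3w)(4s-6x-9w+4)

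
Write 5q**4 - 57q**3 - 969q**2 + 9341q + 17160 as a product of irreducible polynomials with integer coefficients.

(5q + 8)(q + 13)(q - 11)(q - 15)

Testing divisors of the constant over divisors of the leading coefficient, q = -8/5 is a root, so (5q + 8) divides it; the quotient is q**3 - 13q**2 - 173q + 2145.
Then q = 11 is a root, so (q - 11) is a factor; dividing leaves q**2 - 2q - 195.
The remaining quadratic factors as (q - 15)(q + 13).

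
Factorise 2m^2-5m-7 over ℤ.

Need a pair with product 2·(-7) = -14 and sum -5: that's -7 and 2.
Split the middle term: 2m^2-7m + 2m-7 = m(2m-7) + (2m-7).

(2m-7)(m+1)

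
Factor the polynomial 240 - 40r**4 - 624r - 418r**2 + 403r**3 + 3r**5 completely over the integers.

Among the possible rational roots, r = 2 is a root, so (r - 2) is a factor; dividing leaves 3r**4 - 34r**3 + 335r**2 + 252r - 120.
Then r = 1/3 is a root, giving the factor (3r - 1) and quotient r**3 - 11r**2 + 108r + 120.
Next, r = -1 is a root, so (r + 1) is a factor; dividing leaves r**2 - 12r + 120.
The quadratic r**2 - 12r + 120 has discriminant -336 < 0 and is irreducible over ℤ.

(3r - 1)(r + 1)(r - 2)(r**2 - 12r + 120)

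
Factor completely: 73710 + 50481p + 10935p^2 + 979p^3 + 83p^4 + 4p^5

Testing divisors of the constant over divisors of the leading coefficient, p = -15/4 is a root, giving the factor (4p + 15) and quotient p^4 + 17p^3 + 181p^2 + 2055p + 4914.
Continuing, p = -13 is a root, so (p + 13) is a factor; dividing leaves p^3 + 4p^2 + 129p + 378.
Next, p = -3 is a root, so (p + 3) is a factor; dividing leaves p^2 + p + 126.
The quadratic p^2 + p + 126 has discriminant -503 < 0 and is irreducible over ℤ.

(4p + 15)(p + 13)(p + 3)(p^2 + p + 126)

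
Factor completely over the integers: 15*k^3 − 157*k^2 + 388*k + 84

(3*k − 14)*(5*k + 1)*(k − 6)

Among the possible rational roots, k = −1/5 is a root, so (5*k + 1) divides it; the quotient is 3*k^2 − 32*k + 84.
The remaining quadratic factors as (k − 6)(3*k − 14).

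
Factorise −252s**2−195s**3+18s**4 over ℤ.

3s**2(6s+7)(s−12)

Pull out the common factor 3s**2, then factor the remaining trinomial.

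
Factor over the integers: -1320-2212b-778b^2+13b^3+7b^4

Among the possible rational roots, b = 11 is a root, so (b-11) divides it; the quotient is 7b^3+90b^2+212b+120.
Next, b = -6/7 is a root, so (7b+6) divides it; the quotient is b^2+12b+20.
The remaining quadratic factors as (b+2)(b+10).

(7b+6)(b+10)(b+2)(b-11)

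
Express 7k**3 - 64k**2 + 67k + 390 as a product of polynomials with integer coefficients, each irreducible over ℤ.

By the rational root theorem, k = 5 is a root, so (k - 5) divides it; the quotient is 7k**2 - 29k - 78.
The remaining quadratic factors as (k - 6)(7k + 13).

(7k + 13)(k - 5)(k - 6)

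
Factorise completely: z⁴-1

Substitute u = z² to get a quadratic in u, then factor.
z²-1 is a difference of squares.
z²+1 is irreducible over ℤ (sum of squares).

(z+1)(z-1)(z²+1)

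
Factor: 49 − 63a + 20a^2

Need a pair with product 20·49 = 980 and sum −63: that's −35 and −28.
Split the middle term: 20a^2 − 35a − 28a + 49 = 5a(4a − 7) − 7(4a − 7).

(4a − 7)(5a − 7)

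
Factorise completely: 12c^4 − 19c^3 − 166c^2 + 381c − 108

Testing divisors of the constant over divisors of the leading coefficient, c = 9/4 is a root, so (4c − 9) divides it; the quotient is 3c^3 + 2c^2 − 37c + 12.
Continuing, c = −4 is a root, so (c + 4) divides it; the quotient is 3c^2 − 10c + 3.
The remaining quadratic factors as (3c − 1)(c − 3).

(3c − 1)(4c − 9)(c + 4)(c − 3)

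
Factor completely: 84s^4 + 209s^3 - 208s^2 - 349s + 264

Testing divisors of the constant over divisors of the leading coefficient, s = 3/4 is a root, so (4s - 3) divides it; the quotient is 21s^3 + 68s^2 - s - 88.
Then s = -11/7 is a root, so (7s + 11) is a factor; dividing leaves 3s^2 + 5s - 8.
The remaining quadratic factors as (3s + 8)(s - 1).

(3s + 8)(4s - 3)(7s + 11)(s - 1)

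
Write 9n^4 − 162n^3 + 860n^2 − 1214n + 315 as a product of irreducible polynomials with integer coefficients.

By the rational root theorem, n = 7 is a root, so (n − 7) is a factor; dividing leaves 9n^3 − 99n^2 + 167n − 45.
Then n = 9 is a root, so (n − 9) is a factor; dividing leaves 9n^2 − 18n + 5.
The remaining quadratic factors as (3n − 5)(3n − 1).

(3n − 1)(3n − 5)(n − 7)(n − 9)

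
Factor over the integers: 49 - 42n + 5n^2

(5n - 7)(n - 7)

Need a pair with product 5·49 = 245 and sum -42: that's -35 and -7.
Split the middle term: 5n^2 - 35n - 7n + 49 = 5n(n - 7) - 7(n - 7).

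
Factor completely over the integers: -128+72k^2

Every term has a factor of 8. Then 9k^2-16 = (3k)² − (4)².

8(3k+4)(3k-4)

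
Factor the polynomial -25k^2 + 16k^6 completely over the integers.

k^2(4k^2 + 5)(4k^2 - 5)

Every term has a factor of k^2; factoring it out leaves 16k^4 - 25.
Recognize a difference of squares with the parts 4k^2 and 5.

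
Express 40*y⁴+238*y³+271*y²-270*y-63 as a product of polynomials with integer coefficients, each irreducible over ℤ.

(2*y+7)*(4*y-3)*(5*y+1)*(y+3)

By the rational root theorem, y = -1/5 is a root, so (5*y+1) is a factor; dividing leaves 8*y³+46*y²+45*y-63.
Next, y = -3 is a root, so (y+3) divides it; the quotient is 8*y²+22*y-21.
The remaining quadratic factors as (4*y-3)(2*y+7).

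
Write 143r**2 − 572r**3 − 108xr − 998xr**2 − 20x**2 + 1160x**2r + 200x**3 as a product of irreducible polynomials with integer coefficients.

Group: 10x(20x**2 + 138xr − 2x + 52r**2 − 13r) − 11r(20x**2 + 138xr − 2x + 52r**2 − 13r); both groups contain (20x**2 + 138xr − 2x + 52r**2 − 13r), so (10x − 11r) is a factor with cofactor 20x**2 + 138xr − 2x + 52r**2 − 13r.
The cofactor groups again: 20x**2 + 138xr − 2x + 52r**2 − 13r = 10x(2x + 13r) + (4r − 1)(2x + 13r); both groups contain (2x + 13r), giving (10x + 4r − 1)(2x + 13r).

(10x − 11r)(2x + 13r)(10x + 4r − 1)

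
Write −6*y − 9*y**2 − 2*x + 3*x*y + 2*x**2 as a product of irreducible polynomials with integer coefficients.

Group: x*(2*x − 3*y − 2) + 3*y*(2*x − 3*y − 2); both groups contain (2*x − 3*y − 2).

(2*x − 3*y − 2)*(x + 3*y)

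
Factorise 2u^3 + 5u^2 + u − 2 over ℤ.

Among the possible rational roots, u = −1 is a root, so (u + 1) divides it; the quotient is 2u^2 + 3u − 2.
The remaining quadratic factors as (2u − 1)(u + 2).

(2u − 1)(u + 1)(u + 2)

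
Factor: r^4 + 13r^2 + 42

(r^2 + 6)(r^2 + 7)

Substitute u = r^2 to get a quadratic in u, then factor.
r^2 + 7 is irreducible over ℤ (always positive, so no real roots).
r^2 + 6 is irreducible over ℤ (always positive, so no real roots).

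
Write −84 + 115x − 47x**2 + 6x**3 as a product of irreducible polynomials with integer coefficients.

(2x − 7)(3x − 4)(x − 3)

Testing divisors of the constant over divisors of the leading coefficient, x = 3 is a root, so (x − 3) is a factor; dividing leaves 6x**2 − 29x + 28.
The remaining quadratic factors as (2x − 7)(3x − 4).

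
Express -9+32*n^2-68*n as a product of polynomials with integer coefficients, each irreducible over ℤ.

(4*n-9)*(8*n+1)

Need a pair with product 32·(-9) = -288 and sum -68: that's 4 and -72.
Split the middle term: 32*n^2+4*n - 72*n-9 = 4*n*(8*n+1) - 9*(8*n+1).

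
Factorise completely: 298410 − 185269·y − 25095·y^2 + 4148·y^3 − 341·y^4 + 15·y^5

Among the possible rational roots, y = 7/5 is a root, so (5·y − 7) divides it; the quotient is 3·y^4 − 64·y^3 + 740·y^2 − 3983·y − 42630.
Continuing, y = −14/3 is a root, giving the factor (3·y + 14) and quotient y^3 − 26·y^2 + 368·y − 3045.
Next, y = 15 is a root, giving the factor (y − 15) and quotient y^2 − 11·y + 203.
The quadratic y^2 − 11·y + 203 has discriminant −691 < 0 and is irreducible over ℤ.

(3·y + 14)·(5·y − 7)·(y − 15)·(y^2 − 11·y + 203)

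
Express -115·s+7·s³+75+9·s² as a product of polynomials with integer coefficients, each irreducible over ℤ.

(7·s-5)·(s+5)·(s-3)

Among the possible rational roots, s = 3 is a root, so (s-3) is a factor; dividing leaves 7·s²+30·s-25.
The remaining quadratic factors as (s+5)(7·s-5).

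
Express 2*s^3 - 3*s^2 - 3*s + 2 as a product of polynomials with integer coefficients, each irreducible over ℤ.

Trying the rational-root candidates, s = -1 is a root, giving the factor (s + 1) and quotient 2*s^2 - 5*s + 2.
The remaining quadratic factors as (2*s - 1)(s - 2).

(2*s - 1)*(s + 1)*(s - 2)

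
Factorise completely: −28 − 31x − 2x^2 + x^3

(x + 1)(x + 4)(x − 7)

Testing divisors of the constant over divisors of the leading coefficient, x = −4 is a root, so (x + 4) divides it; the quotient is x^2 − 6x − 7.
The remaining quadratic factors as (x − 7)(x + 1).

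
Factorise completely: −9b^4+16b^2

−b^2(3b+4)(3b−4)

Pull out the common factor b^2, leaving −9b^2+16.
Recognize a difference of squares with the parts 4 and 3b.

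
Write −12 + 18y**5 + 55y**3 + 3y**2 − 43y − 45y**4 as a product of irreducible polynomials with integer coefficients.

By the rational root theorem, y = 4/3 is a root, so (3y − 4) is a factor; dividing leaves 6y**4 − 7y**3 + 9y**2 + 13y + 3.
Then y = −1/2 is a root, so (2y + 1) is a factor; dividing leaves 3y**3 − 5y**2 + 7y + 3.
Then y = −1/3 is a root, giving the factor (3y + 1) and quotient y**2 − 2y + 3.
The quadratic y**2 − 2y + 3 has discriminant −8 < 0 and is irreducible over ℤ.

(2y + 1)(3y + 1)(3y − 4)(y**2 − 2y + 3)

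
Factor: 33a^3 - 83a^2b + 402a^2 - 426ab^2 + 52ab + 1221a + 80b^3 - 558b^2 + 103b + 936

(11a - 2b + 13)(3a + 8b + 9)(a - 5b + 8)

Group: 11a(3a^2 - 7ab + 33a - 40b^2 + 19b + 72) + (-2b + 13)(3a^2 - 7ab + 33a - 40b^2 + 19b + 72); both groups contain (3a^2 - 7ab + 33a - 40b^2 + 19b + 72), so (11a - 2b + 13) is a factor with cofactor 3a^2 - 7ab + 33a - 40b^2 + 19b + 72.
The cofactor groups again: 3a^2 - 7ab + 33a - 40b^2 + 19b + 72 = 3a(a - 5b + 8) + (8b + 9)(a - 5b + 8); both groups contain (a - 5b + 8), giving (3a + 8b + 9)(a - 5b + 8).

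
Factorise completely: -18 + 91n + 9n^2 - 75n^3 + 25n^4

Among the possible rational roots, n = -1 is a root, so (n + 1) is a factor; dividing leaves 25n^3 - 100n^2 + 109n - 18.
Next, n = 9/5 is a root, so (5n - 9) divides it; the quotient is 5n^2 - 11n + 2.
The remaining quadratic factors as (n - 2)(5n - 1).

(5n - 1)(5n - 9)(n + 1)(n - 2)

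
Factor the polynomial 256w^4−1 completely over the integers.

(4w+1)(4w−1)(16w^2+1)

Write as (16w^2)² − (1)², then factor 16w^2−1 once more.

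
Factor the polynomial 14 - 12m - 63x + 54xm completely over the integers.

(6m - 7)(9x - 2)

Group as (54xm - 63x) + (-12m + 14) = 9x(6m - 7) - 2(6m - 7).
Both groups share the factor (6m - 7).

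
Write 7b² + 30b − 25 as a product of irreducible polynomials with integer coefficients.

Need a pair with product 7·(−25) = −175 and sum 30: that's −5 and 35.
Split the middle term: 7b² − 5b + 35b − 25 = b(7b − 5) + 5(7b − 5).

(7b − 5)(b + 5)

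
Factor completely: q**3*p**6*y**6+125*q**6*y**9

Every term has a factor of q**3*y**6; factoring it out leaves 125*q**3*y**3+p**6.
Recognize a sum of cubes with the parts 5*q*y and p**2.

q**3*y**6*(5*q*y+p**2)*(25*q**2*y**2-5*q*p**2*y+p**4)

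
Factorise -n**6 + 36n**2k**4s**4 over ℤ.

Factor out n**2 first: what remains is -n**4 + 36k**4s**4.
Recognize a difference of squares with the parts 6k**2s**2 and n**2.

-n**2(n**2 - 6k**2s**2)(n**2 + 6k**2s**2)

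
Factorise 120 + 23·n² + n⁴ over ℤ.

(n² + 15)·(n² + 8)

Substitute u = n² to get a quadratic in u, then factor.
n² + 8 is irreducible over ℤ (always positive, so no real roots).
n² + 15 is irreducible over ℤ (always positive, so no real roots).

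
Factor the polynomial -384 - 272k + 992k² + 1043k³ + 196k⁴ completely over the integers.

Trying the rational-root candidates, k = -4 is a root, so (k + 4) is a factor; dividing leaves 196k³ + 259k² - 44k - 96.
Then k = -3/4 is a root, so (4k + 3) is a factor; dividing leaves 49k² + 28k - 32.
The remaining quadratic factors as (7k + 8)(7k - 4).

(4k + 3)(7k + 8)(7k - 4)(k + 4)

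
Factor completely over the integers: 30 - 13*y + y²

(y - 10)*(y - 3)

Two integers with product 30 and sum -13 are -3 and -10.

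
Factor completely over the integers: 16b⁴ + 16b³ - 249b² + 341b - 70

(4b - 1)(4b - 7)(b + 5)(b - 2)

Trying the rational-root candidates, b = 7/4 is a root, so (4b - 7) is a factor; dividing leaves 4b³ + 11b² - 43b + 10.
Continuing, b = 2 is a root, giving the factor (b - 2) and quotient 4b² + 19b - 5.
The remaining quadratic factors as (b + 5)(4b - 1).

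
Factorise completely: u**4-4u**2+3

Substitute w = u**2 to get a quadratic in w, then factor.
u**2-1 is a difference of squares.
u**2-3 is irreducible over ℤ (3 is not a perfect square).

(u+1)(u-1)(u**2-3)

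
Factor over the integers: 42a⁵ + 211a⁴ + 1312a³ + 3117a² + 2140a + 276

(6a + 1)(7a + 6)(a + 2)(a² + 2a + 23)

Testing divisors of the constant over divisors of the leading coefficient, a = -1/6 is a root, giving the factor (6a + 1) and quotient 7a⁴ + 34a³ + 213a² + 484a + 276.
Continuing, a = -2 is a root, giving the factor (a + 2) and quotient 7a³ + 20a² + 173a + 138.
Next, a = -6/7 is a root, giving the factor (7a + 6) and quotient a² + 2a + 23.
The quadratic a² + 2a + 23 has discriminant -88 < 0 and is irreducible over ℤ.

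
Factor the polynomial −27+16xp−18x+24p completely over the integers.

(2x+3)(8p−9)

Group as (16xp−18x) + (24p−27) = 2x(8p−9) + 3(8p−9).
Both groups share the factor (8p−9).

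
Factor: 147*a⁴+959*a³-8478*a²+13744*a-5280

(3*a-10)*(7*a-11)*(7*a-4)*(a+12)

Among the possible rational roots, a = 10/3 is a root, so (3*a-10) is a factor; dividing leaves 49*a³+483*a²-1216*a+528.
Continuing, a = -12 is a root, so (a+12) is a factor; dividing leaves 49*a²-105*a+44.
The remaining quadratic factors as (7*a-4)(7*a-11).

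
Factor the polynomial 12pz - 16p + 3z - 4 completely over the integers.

(3z - 4)(4p + 1)

Group as (12pz - 16p) + (3z - 4) = 4p(3z - 4) + (3z - 4).
Both groups share the factor (3z - 4).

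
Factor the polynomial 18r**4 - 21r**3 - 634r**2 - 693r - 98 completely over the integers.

Trying the rational-root candidates, r = -1/6 is a root, giving the factor (6r + 1) and quotient 3r**3 - 4r**2 - 105r - 98.
Then r = 7 is a root, so (r - 7) is a factor; dividing leaves 3r**2 + 17r + 14.
The remaining quadratic factors as (r + 1)(3r + 14).

(3r + 14)(6r + 1)(r + 1)(r - 7)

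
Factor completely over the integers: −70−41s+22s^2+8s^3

(2s+7)(4s+5)(s−2)

By the rational root theorem, s = −5/4 is a root, so (4s+5) is a factor; dividing leaves 2s^2+3s−14.
The remaining quadratic factors as (s−2)(2s+7).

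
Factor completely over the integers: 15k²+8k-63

(3k+7)(5k-9)

Need a pair with product 15·(-63) = -945 and sum 8: that's -27 and 35.
Split the middle term: 15k²-27k + 35k-63 = 3k(5k-9) + 7(5k-9).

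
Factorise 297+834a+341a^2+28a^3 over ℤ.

Among the possible rational roots, a = -9 is a root, so (a+9) is a factor; dividing leaves 28a^2+89a+33.
The remaining quadratic factors as (4a+11)(7a+3).

(4a+11)(7a+3)(a+9)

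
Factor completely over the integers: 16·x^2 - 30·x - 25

Need a pair with product 16·(-25) = -400 and sum -30: that's 10 and -40.
Split the middle term: 16·x^2 + 10·x - 40·x - 25 = 2·x·(8·x + 5) - 5·(8·x + 5).

(2·x - 5)·(8·x + 5)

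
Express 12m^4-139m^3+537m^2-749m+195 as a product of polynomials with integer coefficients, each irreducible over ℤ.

(3m-1)(4m-13)(m-3)(m-5)

Testing divisors of the constant over divisors of the leading coefficient, m = 13/4 is a root, so (4m-13) is a factor; dividing leaves 3m^3-25m^2+53m-15.
Continuing, m = 1/3 is a root, so (3m-1) is a factor; dividing leaves m^2-8m+15.
The remaining quadratic factors as (m-3)(m-5).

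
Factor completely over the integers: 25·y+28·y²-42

(4·y+7)·(7·y-6)

Need a pair with product 28·(-42) = -1176 and sum 25: that's 49 and -24.
Split the middle term: 28·y²+49·y - 24·y-42 = 7·y·(4·y+7) - 6·(4·y+7).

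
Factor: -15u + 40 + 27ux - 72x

Group as (27ux - 15u) + (-72x + 40) = 3u(9x - 5) - 8(9x - 5).
Both groups share the factor (9x - 5).

(3u - 8)(9x - 5)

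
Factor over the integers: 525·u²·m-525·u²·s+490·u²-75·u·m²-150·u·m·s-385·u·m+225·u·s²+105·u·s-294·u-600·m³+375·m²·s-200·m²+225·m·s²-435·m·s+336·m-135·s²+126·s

(7·u-8·m-3·s)·(15·m-15·s+14)·(5·u+5·m-3)

Group: 5·u·(105·u·m-105·u·s+98·u-120·m²+75·m·s-112·m+45·s²-42·s) + (5·m-3)·(105·u·m-105·u·s+98·u-120·m²+75·m·s-112·m+45·s²-42·s); both groups contain (105·u·m-105·u·s+98·u-120·m²+75·m·s-112·m+45·s²-42·s), so (5·u+5·m-3) is a factor with cofactor 105·u·m-105·u·s+98·u-120·m²+75·m·s-112·m+45·s²-42·s.
The cofactor groups again: 105·u·m-105·u·s+98·u-120·m²+75·m·s-112·m+45·s²-42·s = 15·m·(7·u-8·m-3·s) + (-15·s+14)·(7·u-8·m-3·s); both groups contain (7·u-8·m-3·s), giving (15·m-15·s+14)·(7·u-8·m-3·s).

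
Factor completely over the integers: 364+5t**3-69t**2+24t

Trying the rational-root candidates, t = -2 is a root, so (t+2) divides it; the quotient is 5t**2-79t+182.
The remaining quadratic factors as (t-13)(5t-14).

(5t-14)(t+2)(t-13)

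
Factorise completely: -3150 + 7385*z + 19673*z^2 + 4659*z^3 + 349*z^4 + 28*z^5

Testing divisors of the constant over divisors of the leading coefficient, z = -5/7 is a root, giving the factor (7*z + 5) and quotient 4*z^4 + 47*z^3 + 632*z^2 + 2359*z - 630.
Next, z = -5 is a root, so (z + 5) divides it; the quotient is 4*z^3 + 27*z^2 + 497*z - 126.
Then z = 1/4 is a root, giving the factor (4*z - 1) and quotient z^2 + 7*z + 126.
The quadratic z^2 + 7*z + 126 has discriminant -455 < 0 and is irreducible over ℤ.

(4*z - 1)*(7*z + 5)*(z + 5)*(z^2 + 7*z + 126)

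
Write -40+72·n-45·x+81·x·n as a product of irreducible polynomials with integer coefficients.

Group as (81·x·n-45·x) + (72·n-40) = 9·x·(9·n-5) + 8·(9·n-5).
Both groups share the factor (9·n-5).

(9·n-5)·(9·x+8)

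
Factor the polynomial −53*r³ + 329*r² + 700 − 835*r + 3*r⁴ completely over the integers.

Trying the rational-root candidates, r = 4 is a root, giving the factor (r − 4) and quotient 3*r³ − 41*r² + 165*r − 175.
Next, r = 5/3 is a root, giving the factor (3*r − 5) and quotient r² − 12*r + 35.
The remaining quadratic factors as (r − 7)(r − 5).

(3*r − 5)*(r − 4)*(r − 5)*(r − 7)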